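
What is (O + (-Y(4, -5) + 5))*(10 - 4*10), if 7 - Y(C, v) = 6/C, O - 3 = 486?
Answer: -14655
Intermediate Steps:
O = 489 (O = 3 + 486 = 489)
Y(C, v) = 7 - 6/C
(O + (-Y(4, -5) + 5))*(10 - 4*10) = (489 + (-(7 - 6/4) + 5))*(10 - 4*10) = (489 + (-(7 - 6*1/4) + 5))*(10 - 40) = (489 + (-(7 - 3/2) + 5))*(-30) = (489 + (-1*11/2 + 5))*(-30) = (489 + (-11/2 + 5))*(-30) = (489 - 1/2)*(-30) = (977/2)*(-30) = -14655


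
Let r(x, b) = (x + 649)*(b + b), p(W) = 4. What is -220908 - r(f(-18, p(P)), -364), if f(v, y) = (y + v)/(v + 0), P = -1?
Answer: 2269172/9 ≈ 2.5213e+5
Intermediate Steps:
f(v, y) = (v + y)/v
r(x, b) = 2*b*(649 + x) (r(x, b) = (649 + x)*(2*b) = 2*b*(649 + x))
-220908 - r(f(-18, p(P)), -364) = -220908 - 2*(-364)*(649 + (-18 + 4)/(-18)) = -220908 - 2*(-364)*(649 - 1/18*(-14)) = -220908 - 2*(-364)*(649 + 7/9) = -220908 - 2*(-364)*5848/9 = -220908 - 1*(-4257344/9) = -220908 + 4257344/9 = 2269172/9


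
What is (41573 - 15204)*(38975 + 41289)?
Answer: 2116481416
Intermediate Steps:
(41573 - 15204)*(38975 + 41289) = 26369*80264 = 2116481416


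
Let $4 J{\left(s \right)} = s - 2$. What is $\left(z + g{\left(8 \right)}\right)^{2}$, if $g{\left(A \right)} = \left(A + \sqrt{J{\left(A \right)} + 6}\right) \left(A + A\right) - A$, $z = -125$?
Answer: $1945 - 80 \sqrt{30} \approx 1506.8$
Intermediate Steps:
$J{\left(s \right)} = - \frac{1}{2} + \frac{s}{4}$ ($J{\left(s \right)} = \frac{s - 2}{4} = \frac{-2 + s}{4} = - \frac{1}{2} + \frac{s}{4}$)
$g{\left(A \right)} = - A + 2 A \left(A + \sqrt{\frac{11}{2} + \frac{A}{4}}\right)$ ($g{\left(A \right)} = \left(A + \sqrt{\left(- \frac{1}{2} + \frac{A}{4}\right) + 6}\right) \left(A + A\right) - A = \left(A + \sqrt{\frac{11}{2} + \frac{A}{4}}\right) 2 A - A = 2 A \left(A + \sqrt{\frac{11}{2} + \frac{A}{4}}\right) - A = - A + 2 A \left(A + \sqrt{\frac{11}{2} + \frac{A}{4}}\right)$)
$\left(z + g{\left(8 \right)}\right)^{2} = \left(-125 + 8 \left(-1 + \sqrt{22 + 8} + 2 \cdot 8\right)\right)^{2} = \left(-125 + 8 \left(-1 + \sqrt{30} + 16\right)\right)^{2} = \left(-125 + 8 \left(15 + \sqrt{30}\right)\right)^{2} = \left(-125 + \left(120 + 8 \sqrt{30}\right)\right)^{2} = \left(-5 + 8 \sqrt{30}\right)^{2}$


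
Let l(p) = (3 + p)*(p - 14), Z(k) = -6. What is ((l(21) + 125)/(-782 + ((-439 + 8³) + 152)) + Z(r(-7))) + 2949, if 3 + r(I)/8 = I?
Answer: 1638958/557 ≈ 2942.5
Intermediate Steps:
r(I) = -24 + 8*I
l(p) = (-14 + p)*(3 + p) (l(p) = (3 + p)*(-14 + p) = (-14 + p)*(3 + p))
((l(21) + 125)/(-782 + ((-439 + 8³) + 152)) + Z(r(-7))) + 2949 = (((-42 + 21² - 11*21) + 125)/(-782 + ((-439 + 8³) + 152)) - 6) + 2949 = (((-42 + 441 - 231) + 125)/(-782 + ((-439 + 512) + 152)) - 6) + 2949 = ((168 + 125)/(-782 + (73 + 152)) - 6) + 2949 = (293/(-782 + 225) - 6) + 2949 = (293/(-557) - 6) + 2949 = (293*(-1/557) - 6) + 2949 = (-293/557 - 6) + 2949 = -3635/557 + 2949 = 1638958/557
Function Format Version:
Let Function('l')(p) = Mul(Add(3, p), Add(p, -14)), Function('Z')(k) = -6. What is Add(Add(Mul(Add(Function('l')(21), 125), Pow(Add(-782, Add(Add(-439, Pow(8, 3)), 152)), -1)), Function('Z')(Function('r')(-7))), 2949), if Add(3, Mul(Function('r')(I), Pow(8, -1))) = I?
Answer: Rational(1638958, 557) ≈ 2942.5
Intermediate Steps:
Function('r')(I) = Add(-24, Mul(8, I))
Function('l')(p) = Mul(Add(-14, p), Add(3, p)) (Function('l')(p) = Mul(Add(3, p), Add(-14, p)) = Mul(Add(-14, p), Add(3, p)))
Add(Add(Mul(Add(Function('l')(21), 125), Pow(Add(-782, Add(Add(-439, Pow(8, 3)), 152)), -1)), Function('Z')(Function('r')(-7))), 2949) = Add(Add(Mul(Add(Add(-42, Pow(21, 2), Mul(-11, 21)), 125), Pow(Add(-782, Add(Add(-439, Pow(8, 3)), 152)), -1)), -6), 2949) = Add(Add(Mul(Add(Add(-42, 441, -231), 125), Pow(Add(-782, Add(Add(-439, 512), 152)), -1)), -6), 2949) = Add(Add(Mul(Add(168, 125), Pow(Add(-782, Add(73, 152)), -1)), -6), 2949) = Add(Add(Mul(293, Pow(Add(-782, 225), -1)), -6), 2949) = Add(Add(Mul(293, Pow(-557, -1)), -6), 2949) = Add(Add(Mul(293, Rational(-1, 557)), -6), 2949) = Add(Add(Rational(-293, 557), -6), 2949) = Add(Rational(-3635, 557), 2949) = Rational(1638958, 557)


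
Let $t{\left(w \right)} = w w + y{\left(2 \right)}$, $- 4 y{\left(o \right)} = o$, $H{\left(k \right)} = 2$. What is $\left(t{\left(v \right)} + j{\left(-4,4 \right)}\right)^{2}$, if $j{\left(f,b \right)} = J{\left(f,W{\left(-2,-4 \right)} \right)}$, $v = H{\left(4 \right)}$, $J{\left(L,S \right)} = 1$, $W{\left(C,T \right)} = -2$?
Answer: $\frac{81}{4} \approx 20.25$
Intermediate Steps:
$y{\left(o \right)} = - \frac{o}{4}$
$v = 2$
$j{\left(f,b \right)} = 1$
$t{\left(w \right)} = - \frac{1}{2} + w^{2}$ ($t{\left(w \right)} = w w - \frac{1}{2} = w^{2} - \frac{1}{2} = - \frac{1}{2} + w^{2}$)
$\left(t{\left(v \right)} + j{\left(-4,4 \right)}\right)^{2} = \left(\left(- \frac{1}{2} + 2^{2}\right) + 1\right)^{2} = \left(\left(- \frac{1}{2} + 4\right) + 1\right)^{2} = \left(\frac{7}{2} + 1\right)^{2} = \left(\frac{9}{2}\right)^{2} = \frac{81}{4}$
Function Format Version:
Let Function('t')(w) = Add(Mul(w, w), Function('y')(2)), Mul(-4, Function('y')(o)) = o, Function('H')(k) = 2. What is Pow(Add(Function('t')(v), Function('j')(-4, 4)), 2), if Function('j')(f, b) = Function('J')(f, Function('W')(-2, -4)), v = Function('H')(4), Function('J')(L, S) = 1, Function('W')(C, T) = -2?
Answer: Rational(81, 4) ≈ 20.250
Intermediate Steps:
Function('y')(o) = Mul(Rational(-1, 4), o)
v = 2
Function('j')(f, b) = 1
Function('t')(w) = Add(Rational(-1, 2), Pow(w, 2)) (Function('t')(w) = Add(Mul(w, w), Mul(Rational(-1, 4), 2)) = Add(Pow(w, 2), Rational(-1, 2)) = Add(Rational(-1, 2), Pow(w, 2)))
Pow(Add(Function('t')(v), Function('j')(-4, 4)), 2) = Pow(Add(Add(Rational(-1, 2), Pow(2, 2)), 1), 2) = Pow(Add(Add(Rational(-1, 2), 4), 1), 2) = Pow(Add(Rational(7, 2), 1), 2) = Pow(Rational(9, 2), 2) = Rational(81, 4)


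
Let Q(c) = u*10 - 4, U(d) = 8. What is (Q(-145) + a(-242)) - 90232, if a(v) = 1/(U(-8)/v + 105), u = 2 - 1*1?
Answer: -1145960305/12701 ≈ -90226.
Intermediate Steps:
u = 1 (u = 2 - 1 = 1)
Q(c) = 6 (Q(c) = 1*10 - 4 = 10 - 4 = 6)
a(v) = 1/(105 + 8/v) (a(v) = 1/(8/v + 105) = 1/(105 + 8/v))
(Q(-145) + a(-242)) - 90232 = (6 - 242/(8 + 105*(-242))) - 90232 = (6 - 242/(8 - 25410)) - 90232 = (6 - 242/(-25402)) - 90232 = (6 - 242*(-1/25402)) - 90232 = (6 + 121/12701) - 90232 = 76327/12701 - 90232 = -1145960305/12701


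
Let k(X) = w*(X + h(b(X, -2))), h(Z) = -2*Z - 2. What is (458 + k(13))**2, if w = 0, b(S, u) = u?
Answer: 209764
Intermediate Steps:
h(Z) = -2 - 2*Z
k(X) = 0 (k(X) = 0*(X + (-2 - 2*(-2))) = 0*(X + (-2 + 4)) = 0*(X + 2) = 0*(2 + X) = 0)
(458 + k(13))**2 = (458 + 0)**2 = 458**2 = 209764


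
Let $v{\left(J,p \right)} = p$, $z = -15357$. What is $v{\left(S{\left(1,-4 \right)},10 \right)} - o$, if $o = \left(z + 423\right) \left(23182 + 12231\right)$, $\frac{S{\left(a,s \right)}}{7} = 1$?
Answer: $528857752$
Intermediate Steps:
$S{\left(a,s \right)} = 7$ ($S{\left(a,s \right)} = 7 \cdot 1 = 7$)
$o = -528857742$ ($o = \left(-15357 + 423\right) \left(23182 + 12231\right) = \left(-14934\right) 35413 = -528857742$)
$v{\left(S{\left(1,-4 \right)},10 \right)} - o = 10 - -528857742 = 10 + 528857742 = 528857752$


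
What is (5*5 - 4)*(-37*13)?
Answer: -10101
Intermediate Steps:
(5*5 - 4)*(-37*13) = (25 - 4)*(-481) = 21*(-481) = -10101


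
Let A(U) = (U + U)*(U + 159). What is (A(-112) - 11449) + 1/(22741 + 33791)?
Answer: -1242403763/56532 ≈ -21977.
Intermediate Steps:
A(U) = 2*U*(159 + U) (A(U) = (2*U)*(159 + U) = 2*U*(159 + U))
(A(-112) - 11449) + 1/(22741 + 33791) = (2*(-112)*(159 - 112) - 11449) + 1/(22741 + 33791) = (2*(-112)*47 - 11449) + 1/56532 = (-10528 - 11449) + 1/56532 = -21977 + 1/56532 = -1242403763/56532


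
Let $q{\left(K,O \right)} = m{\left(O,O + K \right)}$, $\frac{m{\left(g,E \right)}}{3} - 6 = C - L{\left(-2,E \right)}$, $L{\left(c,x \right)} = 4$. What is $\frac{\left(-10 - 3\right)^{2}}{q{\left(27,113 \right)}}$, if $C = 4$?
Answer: $\frac{169}{18} \approx 9.3889$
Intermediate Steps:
$m{\left(g,E \right)} = 18$ ($m{\left(g,E \right)} = 18 + 3 \left(4 - 4\right) = 18 + 3 \cdot 0 = 18 + 0 = 18$)
$q{\left(K,O \right)} = 18$
$\frac{\left(-10 - 3\right)^{2}}{q{\left(27,113 \right)}} = \frac{\left(-10 - 3\right)^{2}}{18} = \left(-13\right)^{2} \cdot \frac{1}{18} = 169 \cdot \frac{1}{18} = \frac{169}{18}$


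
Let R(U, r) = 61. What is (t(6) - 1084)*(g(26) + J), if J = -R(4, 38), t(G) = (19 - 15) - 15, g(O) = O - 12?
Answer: 51465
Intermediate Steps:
g(O) = -12 + O
t(G) = -11 (t(G) = 4 - 15 = -11)
J = -61 (J = -1*61 = -61)
(t(6) - 1084)*(g(26) + J) = (-11 - 1084)*((-12 + 26) - 61) = -1095*(14 - 61) = -1095*(-47) = 51465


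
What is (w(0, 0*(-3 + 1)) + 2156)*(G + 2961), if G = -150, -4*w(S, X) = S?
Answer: 6060516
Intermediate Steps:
w(S, X) = -S/4
(w(0, 0*(-3 + 1)) + 2156)*(G + 2961) = (-1/4*0 + 2156)*(-150 + 2961) = (0 + 2156)*2811 = 2156*2811 = 6060516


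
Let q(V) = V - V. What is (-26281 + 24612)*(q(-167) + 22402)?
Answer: -37388938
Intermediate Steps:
q(V) = 0
(-26281 + 24612)*(q(-167) + 22402) = (-26281 + 24612)*(0 + 22402) = -1669*22402 = -37388938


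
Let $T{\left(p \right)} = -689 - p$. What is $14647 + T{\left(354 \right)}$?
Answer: $13604$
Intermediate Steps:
$14647 + T{\left(354 \right)} = 14647 - 1043 = 13604$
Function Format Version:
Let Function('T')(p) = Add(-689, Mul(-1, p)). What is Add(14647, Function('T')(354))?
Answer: 13604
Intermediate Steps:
Add(14647, Function('T')(354)) = Add(14647, Add(-689, Mul(-1, 354))) = Add(14647, Add(-689, -354)) = Add(14647, -1043) = 13604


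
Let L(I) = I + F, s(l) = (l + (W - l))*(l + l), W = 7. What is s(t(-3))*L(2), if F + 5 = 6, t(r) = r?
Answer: -126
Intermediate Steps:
s(l) = 14*l (s(l) = (l + (7 - l))*(l + l) = 7*(2*l) = 14*l)
F = 1 (F = -5 + 6 = 1)
L(I) = 1 + I (L(I) = I + 1 = 1 + I)
s(t(-3))*L(2) = (14*(-3))*(1 + 2) = -42*3 = -126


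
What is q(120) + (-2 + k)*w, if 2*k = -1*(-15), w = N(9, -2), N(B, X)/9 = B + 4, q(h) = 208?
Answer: 1703/2 ≈ 851.50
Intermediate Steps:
N(B, X) = 36 + 9*B (N(B, X) = 9*(B + 4) = 9*(4 + B) = 36 + 9*B)
w = 117 (w = 36 + 9*9 = 36 + 81 = 117)
k = 15/2 (k = (-1*(-15))/2 = (1/2)*15 = 15/2 ≈ 7.5000)
q(120) + (-2 + k)*w = 208 + (-2 + 15/2)*117 = 208 + (11/2)*117 = 208 + 1287/2 = 1703/2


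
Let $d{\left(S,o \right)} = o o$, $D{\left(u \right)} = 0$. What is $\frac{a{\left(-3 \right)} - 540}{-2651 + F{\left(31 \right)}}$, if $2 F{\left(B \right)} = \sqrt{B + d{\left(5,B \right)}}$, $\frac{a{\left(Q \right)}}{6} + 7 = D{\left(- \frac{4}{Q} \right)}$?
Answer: $\frac{15906}{72449} + \frac{12 \sqrt{62}}{72449} \approx 0.22085$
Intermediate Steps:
$d{\left(S,o \right)} = o^{2}$
$a{\left(Q \right)} = -42$ ($a{\left(Q \right)} = -42 + 6 \cdot 0 = -42 + 0 = -42$)
$F{\left(B \right)} = \frac{\sqrt{B + B^{2}}}{2}$
$\frac{a{\left(-3 \right)} - 540}{-2651 + F{\left(31 \right)}} = \frac{-42 - 540}{-2651 + \frac{\sqrt{31 \left(1 + 31\right)}}{2}} = - \frac{582}{-2651 + \frac{\sqrt{31 \cdot 32}}{2}} = - \frac{582}{-2651 + \frac{\sqrt{992}}{2}} = - \frac{582}{-2651 + \frac{4 \sqrt{62}}{2}} = - \frac{582}{-2651 + 2 \sqrt{62}}$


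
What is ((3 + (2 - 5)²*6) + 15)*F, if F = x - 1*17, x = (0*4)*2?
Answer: -1224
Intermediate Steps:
x = 0 (x = 0*2 = 0)
F = -17 (F = 0 - 1*17 = 0 - 17 = -17)
((3 + (2 - 5)²*6) + 15)*F = ((3 + (2 - 5)²*6) + 15)*(-17) = ((3 + (-3)²*6) + 15)*(-17) = ((3 + 9*6) + 15)*(-17) = ((3 + 54) + 15)*(-17) = (57 + 15)*(-17) = 72*(-17) = -1224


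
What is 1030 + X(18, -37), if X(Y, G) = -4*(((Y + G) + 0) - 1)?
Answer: 1110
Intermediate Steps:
X(Y, G) = 4 - 4*G - 4*Y (X(Y, G) = -4*(((G + Y) + 0) - 1) = -4*((G + Y) - 1) = -4*(-1 + G + Y) = 4 - 4*G - 4*Y)
1030 + X(18, -37) = 1030 + (4 - 4*(-37) - 4*18) = 1030 + (4 + 148 - 72) = 1030 + 80 = 1110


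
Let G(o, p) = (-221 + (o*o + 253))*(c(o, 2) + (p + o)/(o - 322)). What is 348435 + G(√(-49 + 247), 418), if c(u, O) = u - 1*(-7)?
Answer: 18096877125/51743 + 35447370*√22/51743 ≈ 3.5296e+5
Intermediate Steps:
c(u, O) = 7 + u (c(u, O) = u + 7 = 7 + u)
G(o, p) = (32 + o²)*(7 + o + (o + p)/(-322 + o)) (G(o, p) = (-221 + (o*o + 253))*((7 + o) + (p + o)/(o - 322)) = (-221 + (o² + 253))*((7 + o) + (o + p)/(-322 + o)) = (-221 + (253 + o²))*((7 + o) + (o + p)/(-322 + o)) = (32 + o²)*(7 + o + (o + p)/(-322 + o)))
348435 + G(√(-49 + 247), 418) = 348435 + (-72128 + (√(-49 + 247))⁴ - 10048*√(-49 + 247) - 2222*(√(-49 + 247))² - 314*(-49 + 247)^(3/2) + 32*418 + 418*(√(-49 + 247))²)/(-322 + √(-49 + 247)) = 348435 + (-72128 + (√198)⁴ - 30144*√22 - 2222*(√198)² - 314*594*√22 + 13376 + 418*(√198)²)/(-322 + √198) = 348435 + (-72128 + (3*√22)⁴ - 30144*√22 - 2222*(3*√22)² - 314*594*√22 + 13376 + 418*(3*√22)²)/(-322 + 3*√22) = 348435 + (-72128 + 39204 - 30144*√22 - 2222*198 - 186516*√22 + 13376 + 418*198)/(-322 + 3*√22) = 348435 + (-72128 + 39204 - 30144*√22 - 439956 - 186516*√22 + 13376 + 82764)/(-322 + 3*√22) = 348435 + (-376740 - 216660*√22)/(-322 + 3*√22)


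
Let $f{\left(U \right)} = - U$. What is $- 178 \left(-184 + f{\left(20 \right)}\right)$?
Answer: $36312$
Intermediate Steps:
$- 178 \left(-184 + f{\left(20 \right)}\right) = - 178 \left(-184 - 20\right) = \left(-178\right) \left(-204\right) = 36312$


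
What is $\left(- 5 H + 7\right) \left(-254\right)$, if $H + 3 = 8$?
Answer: $4572$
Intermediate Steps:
$H = 5$ ($H = -3 + 8 = 5$)
$\left(- 5 H + 7\right) \left(-254\right) = \left(\left(-5\right) 5 + 7\right) \left(-254\right) = \left(-25 + 7\right) \left(-254\right) = \left(-18\right) \left(-254\right) = 4572$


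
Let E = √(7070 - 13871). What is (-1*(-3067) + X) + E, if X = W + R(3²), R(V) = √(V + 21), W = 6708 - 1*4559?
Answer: 5216 + √30 + I*√6801 ≈ 5221.5 + 82.468*I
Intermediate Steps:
W = 2149 (W = 6708 - 4559 = 2149)
R(V) = √(21 + V)
E = I*√6801 (E = √(-6801) = I*√6801 ≈ 82.468*I)
X = 2149 + √30 (X = 2149 + √(21 + 3²) = 2149 + √(21 + 9) = 2149 + √30 ≈ 2154.5)
(-1*(-3067) + X) + E = (-1*(-3067) + (2149 + √30)) + I*√6801 = (3067 + (2149 + √30)) + I*√6801 = (5216 + √30) + I*√6801 = 5216 + √30 + I*√6801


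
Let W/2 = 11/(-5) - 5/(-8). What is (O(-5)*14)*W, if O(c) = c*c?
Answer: -2205/2 ≈ -1102.5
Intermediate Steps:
O(c) = c²
W = -63/20 (W = 2*(11/(-5) - 5/(-8)) = 2*(11*(-⅕) - 5*(-⅛)) = 2*(-11/5 + 5/8) = 2*(-63/40) = -63/20 ≈ -3.1500)
(O(-5)*14)*W = ((-5)²*14)*(-63/20) = (25*14)*(-63/20) = 350*(-63/20) = -2205/2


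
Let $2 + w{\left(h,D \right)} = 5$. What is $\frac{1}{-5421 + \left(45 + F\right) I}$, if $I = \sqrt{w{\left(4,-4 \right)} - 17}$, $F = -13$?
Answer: $- \frac{5421}{29401577} - \frac{32 i \sqrt{14}}{29401577} \approx -0.00018438 - 4.0723 \cdot 10^{-6} i$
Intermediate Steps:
$w{\left(h,D \right)} = 3$ ($w{\left(h,D \right)} = -2 + 5 = 3$)
$I = i \sqrt{14}$ ($I = \sqrt{3 - 17} = \sqrt{-14} = i \sqrt{14} \approx 3.7417 i$)
$\frac{1}{-5421 + \left(45 + F\right) I} = \frac{1}{-5421 + \left(45 - 13\right) i \sqrt{14}} = \frac{1}{-5421 + 32 i \sqrt{14}}$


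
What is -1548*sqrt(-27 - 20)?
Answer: -1548*I*sqrt(47) ≈ -10613.0*I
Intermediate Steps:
-1548*sqrt(-27 - 20) = -1548*I*sqrt(47)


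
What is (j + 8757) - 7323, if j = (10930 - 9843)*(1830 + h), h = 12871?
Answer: 15981421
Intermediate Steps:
j = 15979987 (j = (10930 - 9843)*(1830 + 12871) = 1087*14701 = 15979987)
(j + 8757) - 7323 = (15979987 + 8757) - 7323 = 15988744 - 7323 = 15981421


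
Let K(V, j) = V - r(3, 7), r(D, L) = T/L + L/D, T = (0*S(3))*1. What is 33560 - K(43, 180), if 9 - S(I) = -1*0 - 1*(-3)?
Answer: 100558/3 ≈ 33519.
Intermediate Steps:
S(I) = 6 (S(I) = 9 - (-1*0 - 1*(-3)) = 9 - (0 + 3) = 9 - 1*3 = 9 - 3 = 6)
T = 0 (T = (0*6)*1 = 0*1 = 0)
r(D, L) = L/D (r(D, L) = 0/L + L/D = 0 + L/D = L/D)
K(V, j) = -7/3 + V (K(V, j) = V - 7/3 = -7/3 + V)
33560 - K(43, 180) = 33560 - (-7/3 + 43) = 33560 - 1*122/3 = 33560 - 122/3 = 100558/3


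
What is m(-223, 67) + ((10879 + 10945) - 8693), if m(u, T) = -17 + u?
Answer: 12891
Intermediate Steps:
m(-223, 67) + ((10879 + 10945) - 8693) = (-17 - 223) + ((10879 + 10945) - 8693) = -240 + (21824 - 8693) = -240 + 13131 = 12891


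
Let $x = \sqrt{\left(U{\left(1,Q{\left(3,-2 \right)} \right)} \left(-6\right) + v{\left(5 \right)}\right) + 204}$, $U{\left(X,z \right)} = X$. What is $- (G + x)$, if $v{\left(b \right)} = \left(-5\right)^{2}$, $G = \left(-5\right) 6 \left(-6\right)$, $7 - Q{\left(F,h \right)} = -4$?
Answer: $-180 - \sqrt{223} \approx -194.93$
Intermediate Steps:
$Q{\left(F,h \right)} = 11$ ($Q{\left(F,h \right)} = 7 - -4 = 7 + 4 = 11$)
$G = 180$ ($G = \left(-30\right) \left(-6\right) = 180$)
$v{\left(b \right)} = 25$
$x = \sqrt{223}$ ($x = \sqrt{\left(1 \left(-6\right) + 25\right) + 204} = \sqrt{\left(-6 + 25\right) + 204} = \sqrt{19 + 204} = \sqrt{223} \approx 14.933$)
$- (G + x) = - (180 + \sqrt{223}) = -180 - \sqrt{223}$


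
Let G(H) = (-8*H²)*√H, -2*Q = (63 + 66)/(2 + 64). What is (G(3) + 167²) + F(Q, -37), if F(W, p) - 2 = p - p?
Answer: 27891 - 72*√3 ≈ 27766.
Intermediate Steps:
Q = -43/44 (Q = -(63 + 66)/(2*(2 + 64)) = -129/(2*66) = -½*43/22 = -43/44 ≈ -0.97727)
F(W, p) = 2 (F(W, p) = 2 + (p - p) = 2 + 0 = 2)
G(H) = -8*H^(5/2)
(G(3) + 167²) + F(Q, -37) = (-72*√3 + 167²) + 2 = (-72*√3 + 27889) + 2 = (27889 - 72*√3) + 2 = 27891 - 72*√3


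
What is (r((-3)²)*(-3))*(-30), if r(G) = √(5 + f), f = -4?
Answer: 90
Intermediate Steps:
r(G) = 1 (r(G) = √(5 - 4) = √1 = 1)
(r((-3)²)*(-3))*(-30) = (1*(-3))*(-30) = -3*(-30) = 90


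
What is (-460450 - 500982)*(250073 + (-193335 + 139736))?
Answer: -188896390768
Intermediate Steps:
(-460450 - 500982)*(250073 + (-193335 + 139736)) = -961432*(250073 - 53599) = -961432*196474 = -188896390768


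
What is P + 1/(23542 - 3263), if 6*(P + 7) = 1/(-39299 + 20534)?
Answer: -15982395959/2283212610 ≈ -7.0000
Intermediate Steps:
P = -788131/112590 (P = -7 + 1/(6*(-39299 + 20534)) = -7 + (⅙)/(-18765) = -7 + (⅙)*(-1/18765) = -7 - 1/112590 = -788131/112590 ≈ -7.0000)
P + 1/(23542 - 3263) = -788131/112590 + 1/(23542 - 3263) = -788131/112590 + 1/20279 = -15982395959/2283212610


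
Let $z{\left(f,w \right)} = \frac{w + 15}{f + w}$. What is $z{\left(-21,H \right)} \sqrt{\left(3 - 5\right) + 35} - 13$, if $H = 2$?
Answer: $-13 - \frac{17 \sqrt{33}}{19} \approx -18.14$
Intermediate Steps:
$z{\left(f,w \right)} = \frac{15 + w}{f + w}$
$z{\left(-21,H \right)} \sqrt{\left(3 - 5\right) + 35} - 13 = \frac{15 + 2}{-21 + 2} \sqrt{\left(3 - 5\right) + 35} - 13 = \frac{1}{-19} \cdot 17 \sqrt{-2 + 35} - 13 = \left(- \frac{1}{19}\right) 17 \sqrt{33} - 13 = - \frac{17 \sqrt{33}}{19} - 13 = -13 - \frac{17 \sqrt{33}}{19}$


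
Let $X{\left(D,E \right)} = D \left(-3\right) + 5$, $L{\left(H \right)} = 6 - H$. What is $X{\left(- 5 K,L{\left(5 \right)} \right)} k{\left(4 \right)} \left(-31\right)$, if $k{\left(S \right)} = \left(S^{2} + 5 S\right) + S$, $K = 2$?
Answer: $-43400$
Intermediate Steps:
$k{\left(S \right)} = S^{2} + 6 S$
$X{\left(D,E \right)} = 5 - 3 D$ ($X{\left(D,E \right)} = - 3 D + 5 = 5 - 3 D$)
$X{\left(- 5 K,L{\left(5 \right)} \right)} k{\left(4 \right)} \left(-31\right) = \left(5 - 3 \left(\left(-5\right) 2\right)\right) 4 \left(6 + 4\right) \left(-31\right) = \left(5 - -30\right) 4 \cdot 10 \left(-31\right) = \left(5 + 30\right) 40 \left(-31\right) = 35 \cdot 40 \left(-31\right) = 1400 \left(-31\right) = -43400$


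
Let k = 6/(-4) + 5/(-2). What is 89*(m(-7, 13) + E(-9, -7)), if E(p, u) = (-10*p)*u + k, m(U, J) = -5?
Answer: -56871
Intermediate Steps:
k = -4 (k = 6*(-¼) + 5*(-½) = -3/2 - 5/2 = -4)
E(p, u) = -4 - 10*p*u (E(p, u) = (-10*p)*u - 4 = -10*p*u - 4 = -4 - 10*p*u)
89*(m(-7, 13) + E(-9, -7)) = 89*(-5 + (-4 - 10*(-9)*(-7))) = 89*(-5 + (-4 - 630)) = 89*(-5 - 634) = 89*(-639) = -56871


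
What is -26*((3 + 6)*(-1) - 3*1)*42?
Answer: 13104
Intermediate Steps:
-26*((3 + 6)*(-1) - 3*1)*42 = -26*(9*(-1) - 3)*42 = -26*(-9 - 3)*42 = -26*(-12)*42 = 312*42 = 13104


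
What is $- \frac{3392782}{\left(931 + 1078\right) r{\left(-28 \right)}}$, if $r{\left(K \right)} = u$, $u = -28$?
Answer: $\frac{1696391}{28126} \approx 60.314$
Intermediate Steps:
$r{\left(K \right)} = -28$
$- \frac{3392782}{\left(931 + 1078\right) r{\left(-28 \right)}} = - \frac{3392782}{\left(931 + 1078\right) \left(-28\right)} = - \frac{3392782}{2009 \left(-28\right)} = - \frac{3392782}{-56252} = \left(-3392782\right) \left(- \frac{1}{56252}\right) = \frac{1696391}{28126}$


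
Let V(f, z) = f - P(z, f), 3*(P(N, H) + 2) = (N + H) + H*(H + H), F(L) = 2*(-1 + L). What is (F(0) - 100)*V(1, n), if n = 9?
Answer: 102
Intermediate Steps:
F(L) = -2 + 2*L
P(N, H) = -2 + H/3 + N/3 + 2*H²/3 (P(N, H) = -2 + ((N + H) + H*(H + H))/3 = -2 + ((H + N) + H*(2*H))/3 = -2 + ((H + N) + 2*H²)/3 = -2 + (H + N + 2*H²)/3 = -2 + (H/3 + N/3 + 2*H²/3) = -2 + H/3 + N/3 + 2*H²/3)
V(f, z) = 2 - 2*f²/3 - z/3 + 2*f/3 (V(f, z) = f - (-2 + f/3 + z/3 + 2*f²/3) = f + (2 - 2*f²/3 - f/3 - z/3) = 2 - 2*f²/3 - z/3 + 2*f/3)
(F(0) - 100)*V(1, n) = ((-2 + 2*0) - 100)*(2 - ⅔*1² - ⅓*9 + (⅔)*1) = ((-2 + 0) - 100)*(2 - ⅔*1 - 3 + ⅔) = (-2 - 100)*(2 - ⅔ - 3 + ⅔) = -102*(-1) = 102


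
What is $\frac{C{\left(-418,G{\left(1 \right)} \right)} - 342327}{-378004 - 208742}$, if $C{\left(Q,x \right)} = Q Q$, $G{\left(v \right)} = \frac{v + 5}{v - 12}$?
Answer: $\frac{167603}{586746} \approx 0.28565$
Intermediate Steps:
$G{\left(v \right)} = \frac{5 + v}{-12 + v}$
$C{\left(Q,x \right)} = Q^{2}$
$\frac{C{\left(-418,G{\left(1 \right)} \right)} - 342327}{-378004 - 208742} = \frac{\left(-418\right)^{2} - 342327}{-378004 - 208742} = \frac{174724 - 342327}{-586746} = \left(-167603\right) \left(- \frac{1}{586746}\right) = \frac{167603}{586746}$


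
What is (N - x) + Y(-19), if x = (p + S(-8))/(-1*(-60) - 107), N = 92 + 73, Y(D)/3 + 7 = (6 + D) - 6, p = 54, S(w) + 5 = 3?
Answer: 4141/47 ≈ 88.106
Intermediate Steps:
S(w) = -2 (S(w) = -5 + 3 = -2)
Y(D) = -21 + 3*D (Y(D) = -21 + 3*((6 + D) - 6) = -21 + 3*D)
N = 165
x = -52/47 (x = (54 - 2)/(-1*(-60) - 107) = 52/(60 - 107) = 52/(-47) = 52*(-1/47) = -52/47 ≈ -1.1064)
(N - x) + Y(-19) = (165 - 1*(-52/47)) + (-21 + 3*(-19)) = (165 + 52/47) + (-21 - 57) = 7807/47 - 78 = 4141/47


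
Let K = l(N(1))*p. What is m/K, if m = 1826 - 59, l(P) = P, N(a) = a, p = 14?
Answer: 1767/14 ≈ 126.21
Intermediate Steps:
m = 1767
K = 14 (K = 1*14 = 14)
m/K = 1767/14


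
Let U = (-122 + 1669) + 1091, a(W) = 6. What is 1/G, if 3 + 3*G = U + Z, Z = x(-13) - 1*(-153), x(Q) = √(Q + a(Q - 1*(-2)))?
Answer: 8364/7772951 - 3*I*√7/7772951 ≈ 0.001076 - 1.0211e-6*I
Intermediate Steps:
x(Q) = √(6 + Q) (x(Q) = √(Q + 6) = √(6 + Q))
Z = 153 + I*√7 (Z = √(6 - 13) - 1*(-153) = √(-7) + 153 = I*√7 + 153 = 153 + I*√7 ≈ 153.0 + 2.6458*I)
U = 2638 (U = 1547 + 1091 = 2638)
G = 2788/3 + I*√7/3 (G = -1 + (2638 + (153 + I*√7))/3 = -1 + (2791 + I*√7)/3 = -1 + (2791/3 + I*√7/3) = 2788/3 + I*√7/3 ≈ 929.33 + 0.88192*I)
1/G = 1/(2788/3 + I*√7/3)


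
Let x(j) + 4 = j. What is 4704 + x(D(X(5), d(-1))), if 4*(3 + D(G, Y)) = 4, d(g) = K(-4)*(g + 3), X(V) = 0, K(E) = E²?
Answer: 4698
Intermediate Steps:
d(g) = 48 + 16*g (d(g) = (-4)²*(g + 3) = 16*(3 + g) = 48 + 16*g)
D(G, Y) = -2 (D(G, Y) = -3 + (¼)*4 = -3 + 1 = -2)
x(j) = -4 + j
4704 + x(D(X(5), d(-1))) = 4704 + (-4 - 2) = 4704 - 6 = 4698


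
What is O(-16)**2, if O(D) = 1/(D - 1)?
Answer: 1/289 ≈ 0.0034602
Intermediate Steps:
O(D) = 1/(-1 + D)
O(-16)**2 = (1/(-1 - 16))**2 = (1/(-17))**2 = (-1/17)**2 = 1/289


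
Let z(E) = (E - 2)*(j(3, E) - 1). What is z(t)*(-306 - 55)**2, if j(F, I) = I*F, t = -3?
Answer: 6516050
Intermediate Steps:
j(F, I) = F*I
z(E) = (-1 + 3*E)*(-2 + E) (z(E) = (E - 2)*(3*E - 1) = (-2 + E)*(-1 + 3*E) = (-1 + 3*E)*(-2 + E))
z(t)*(-306 - 55)**2 = (2 - 7*(-3) + 3*(-3)**2)*(-306 - 55)**2 = (2 + 21 + 3*9)*(-361)**2 = (2 + 21 + 27)*130321 = 50*130321 = 6516050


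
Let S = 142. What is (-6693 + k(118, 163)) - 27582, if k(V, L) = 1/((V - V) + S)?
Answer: -4867049/142 ≈ -34275.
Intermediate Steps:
k(V, L) = 1/142 (k(V, L) = 1/((V - V) + 142) = 1/(0 + 142) = 1/142)
(-6693 + k(118, 163)) - 27582 = (-6693 + 1/142) - 27582 = -950405/142 - 27582 = -4867049/142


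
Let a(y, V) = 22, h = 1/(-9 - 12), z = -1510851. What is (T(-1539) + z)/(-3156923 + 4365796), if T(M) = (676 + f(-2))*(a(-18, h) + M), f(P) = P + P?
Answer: -2530275/1208873 ≈ -2.0931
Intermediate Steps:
f(P) = 2*P
h = -1/21 (h = 1/(-21) = -1/21 ≈ -0.047619)
T(M) = 14784 + 672*M (T(M) = (676 + 2*(-2))*(22 + M) = (676 - 4)*(22 + M) = 672*(22 + M) = 14784 + 672*M)
(T(-1539) + z)/(-3156923 + 4365796) = ((14784 + 672*(-1539)) - 1510851)/(-3156923 + 4365796) = ((14784 - 1034208) - 1510851)/1208873 = (-1019424 - 1510851)*(1/1208873) = -2530275*1/1208873 = -2530275/1208873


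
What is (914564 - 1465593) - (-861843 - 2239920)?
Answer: 2550734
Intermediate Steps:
(914564 - 1465593) - (-861843 - 2239920) = -551029 - 1*(-3101763) = -551029 + 3101763 = 2550734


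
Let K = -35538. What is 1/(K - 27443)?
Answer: -1/62981 ≈ -1.5878e-5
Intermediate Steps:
1/(K - 27443) = 1/(-35538 - 27443) = 1/(-62981) = -1/62981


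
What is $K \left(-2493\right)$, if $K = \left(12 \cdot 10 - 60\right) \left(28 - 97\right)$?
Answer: $10321020$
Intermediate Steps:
$K = -4140$ ($K = \left(120 - 60\right) \left(-69\right) = 60 \left(-69\right) = -4140$)
$K \left(-2493\right) = \left(-4140\right) \left(-2493\right) = 10321020$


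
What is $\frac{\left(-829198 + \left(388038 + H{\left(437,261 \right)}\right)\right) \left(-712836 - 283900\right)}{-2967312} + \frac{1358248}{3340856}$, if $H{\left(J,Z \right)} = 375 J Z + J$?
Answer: $\frac{1101242342723013061}{77448141399} \approx 1.4219 \cdot 10^{7}$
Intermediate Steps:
$H{\left(J,Z \right)} = J + 375 J Z$ ($H{\left(J,Z \right)} = 375 J Z + J = J + 375 J Z$)
$\frac{\left(-829198 + \left(388038 + H{\left(437,261 \right)}\right)\right) \left(-712836 - 283900\right)}{-2967312} + \frac{1358248}{3340856} = \frac{\left(-829198 + \left(388038 + 437 \left(1 + 375 \cdot 261\right)\right)\right) \left(-712836 - 283900\right)}{-2967312} + \frac{1358248}{3340856} = \left(-829198 + \left(388038 + 437 \left(1 + 97875\right)\right)\right) \left(-996736\right) \left(- \frac{1}{2967312}\right) + 1358248 \cdot \frac{1}{3340856} = \left(-829198 + \left(388038 + 437 \cdot 97876\right)\right) \left(-996736\right) \left(- \frac{1}{2967312}\right) + \frac{169781}{417607} = \left(-829198 + \left(388038 + 42771812\right)\right) \left(-996736\right) \left(- \frac{1}{2967312}\right) + \frac{169781}{417607} = \left(-829198 + 43159850\right) \left(-996736\right) \left(- \frac{1}{2967312}\right) + \frac{169781}{417607} = 42330652 \left(-996736\right) \left(- \frac{1}{2967312}\right) + \frac{169781}{417607} = \left(-42192484751872\right) \left(- \frac{1}{2967312}\right) + \frac{169781}{417607} = \frac{2637030296992}{185457} + \frac{169781}{417607} = \frac{1101242342723013061}{77448141399}$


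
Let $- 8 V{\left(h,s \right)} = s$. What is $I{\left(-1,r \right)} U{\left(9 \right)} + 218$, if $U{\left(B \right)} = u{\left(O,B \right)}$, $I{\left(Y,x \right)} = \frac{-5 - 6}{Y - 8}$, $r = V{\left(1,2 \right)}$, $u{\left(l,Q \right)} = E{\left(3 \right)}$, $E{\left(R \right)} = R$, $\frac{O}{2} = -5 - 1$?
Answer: $\frac{665}{3} \approx 221.67$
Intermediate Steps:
$O = -12$ ($O = 2 \left(-5 - 1\right) = 2 \left(-6\right) = -12$)
$V{\left(h,s \right)} = - \frac{s}{8}$
$u{\left(l,Q \right)} = 3$
$r = - \frac{1}{4}$ ($r = \left(- \frac{1}{8}\right) 2 = - \frac{1}{4} \approx -0.25$)
$I{\left(Y,x \right)} = - \frac{11}{-8 + Y}$
$U{\left(B \right)} = 3$
$I{\left(-1,r \right)} U{\left(9 \right)} + 218 = - \frac{11}{-8 - 1} \cdot 3 + 218 = - \frac{11}{-9} \cdot 3 + 218 = \left(-11\right) \left(- \frac{1}{9}\right) 3 + 218 = \frac{11}{9} \cdot 3 + 218 = \frac{11}{3} + 218 = \frac{665}{3}$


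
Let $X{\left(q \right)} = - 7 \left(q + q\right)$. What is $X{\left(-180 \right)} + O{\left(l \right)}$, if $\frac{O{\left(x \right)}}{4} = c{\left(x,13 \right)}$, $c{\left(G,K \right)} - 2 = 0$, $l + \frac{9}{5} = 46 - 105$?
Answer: $2528$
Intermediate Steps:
$l = - \frac{304}{5}$ ($l = - \frac{9}{5} + \left(46 - 105\right) = - \frac{9}{5} - 59 = - \frac{304}{5} \approx -60.8$)
$c{\left(G,K \right)} = 2$ ($c{\left(G,K \right)} = 2 + 0 = 2$)
$X{\left(q \right)} = - 14 q$ ($X{\left(q \right)} = - 7 \cdot 2 q = - 14 q$)
$O{\left(x \right)} = 8$ ($O{\left(x \right)} = 4 \cdot 2 = 8$)
$X{\left(-180 \right)} + O{\left(l \right)} = \left(-14\right) \left(-180\right) + 8 = 2520 + 8 = 2528$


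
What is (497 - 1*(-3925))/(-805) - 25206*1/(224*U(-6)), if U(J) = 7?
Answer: -1944609/90160 ≈ -21.568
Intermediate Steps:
(497 - 1*(-3925))/(-805) - 25206*1/(224*U(-6)) = (497 - 1*(-3925))/(-805) - 25206/((7*(-8))*(-28)) = (497 + 3925)*(-1/805) - 25206/((-56*(-28))) = 4422*(-1/805) - 25206/1568 = -4422/805 - 25206*1/1568 = -4422/805 - 12603/784 = -1944609/90160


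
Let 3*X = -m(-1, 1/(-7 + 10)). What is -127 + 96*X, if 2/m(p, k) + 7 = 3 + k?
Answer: -1205/11 ≈ -109.55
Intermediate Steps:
m(p, k) = 2/(-4 + k) (m(p, k) = 2/(-7 + (3 + k)) = 2/(-4 + k))
X = 2/11 (X = (-2/(-4 + 1/(-7 + 10)))/3 = (-2/(-4 + 1/3))/3 = (-2/(-4 + ⅓))/3 = (-2/(-11/3))/3 = (-2*(-3)/11)/3 = (-1*(-6/11))/3 = (⅓)*(6/11) = 2/11 ≈ 0.18182)
-127 + 96*X = -127 + 96*(2/11) = -127 + 192/11 = -1205/11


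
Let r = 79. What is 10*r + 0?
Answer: 790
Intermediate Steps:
10*r + 0 = 10*79 + 0 = 790 + 0 = 790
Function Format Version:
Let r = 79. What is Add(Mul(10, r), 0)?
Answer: 790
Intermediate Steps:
Add(Mul(10, r), 0) = Add(Mul(10, 79), 0) = Add(790, 0) = 790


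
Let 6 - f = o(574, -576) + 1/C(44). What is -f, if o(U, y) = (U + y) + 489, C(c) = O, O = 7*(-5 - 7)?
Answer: 40403/84 ≈ 480.99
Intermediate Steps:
O = -84 (O = 7*(-12) = -84)
C(c) = -84
o(U, y) = 489 + U + y
f = -40403/84 (f = 6 - ((489 + 574 - 576) + 1/(-84)) = 6 - (487 - 1/84) = 6 - 1*40907/84 = 6 - 40907/84 = -40403/84 ≈ -480.99)
-f = -1*(-40403/84) = 40403/84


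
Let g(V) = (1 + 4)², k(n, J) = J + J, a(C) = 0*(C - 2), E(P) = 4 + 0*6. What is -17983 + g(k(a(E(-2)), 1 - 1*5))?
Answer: -17958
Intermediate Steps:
E(P) = 4 (E(P) = 4 + 0 = 4)
a(C) = 0 (a(C) = 0*(-2 + C) = 0)
k(n, J) = 2*J
g(V) = 25 (g(V) = 5² = 25)
-17983 + g(k(a(E(-2)), 1 - 1*5)) = -17983 + 25 = -17958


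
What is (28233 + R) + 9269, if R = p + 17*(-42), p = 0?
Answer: 36788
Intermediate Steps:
R = -714 (R = 0 + 17*(-42) = 0 - 714 = -714)
(28233 + R) + 9269 = (28233 - 714) + 9269 = 27519 + 9269 = 36788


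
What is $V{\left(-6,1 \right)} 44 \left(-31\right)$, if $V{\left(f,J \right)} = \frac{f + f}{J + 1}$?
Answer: $8184$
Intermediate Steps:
$V{\left(f,J \right)} = \frac{2 f}{1 + J}$
$V{\left(-6,1 \right)} 44 \left(-31\right) = 2 \left(-6\right) \frac{1}{1 + 1} \cdot 44 \left(-31\right) = 2 \left(-6\right) \frac{1}{2} \cdot 44 \left(-31\right) = \left(-6\right) 44 \left(-31\right) = \left(-264\right) \left(-31\right) = 8184$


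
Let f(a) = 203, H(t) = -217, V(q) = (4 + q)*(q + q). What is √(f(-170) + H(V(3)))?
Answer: I*√14 ≈ 3.7417*I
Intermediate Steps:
V(q) = 2*q*(4 + q) (V(q) = (4 + q)*(2*q) = 2*q*(4 + q))
√(f(-170) + H(V(3))) = √(203 - 217) = √(-14) = I*√14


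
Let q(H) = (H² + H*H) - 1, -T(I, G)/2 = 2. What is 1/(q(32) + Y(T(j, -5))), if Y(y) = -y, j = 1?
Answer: 1/2051 ≈ 0.00048757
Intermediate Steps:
T(I, G) = -4 (T(I, G) = -2*2 = -4)
q(H) = -1 + 2*H² (q(H) = (H² + H²) - 1 = 2*H² - 1 = -1 + 2*H²)
1/(q(32) + Y(T(j, -5))) = 1/((-1 + 2*32²) - 1*(-4)) = 1/((-1 + 2*1024) + 4) = 1/((-1 + 2048) + 4) = 1/(2047 + 4) = 1/2051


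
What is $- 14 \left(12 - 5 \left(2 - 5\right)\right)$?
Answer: $-378$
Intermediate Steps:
$- 14 \left(12 - 5 \left(2 - 5\right)\right) = - 14 \left(12 - -15\right) = - 14 \left(12 + 15\right) = \left(-14\right) 27 = -378$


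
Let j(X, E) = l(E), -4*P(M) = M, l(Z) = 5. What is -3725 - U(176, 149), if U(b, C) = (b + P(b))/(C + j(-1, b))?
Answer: -26081/7 ≈ -3725.9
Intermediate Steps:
P(M) = -M/4
j(X, E) = 5
U(b, C) = 3*b/(4*(5 + C)) (U(b, C) = (b - b/4)/(C + 5) = (3*b/4)/(5 + C) = 3*b/(4*(5 + C)))
-3725 - U(176, 149) = -3725 - 3*176/(4*(5 + 149)) = -3725 - 3*176/(4*154) = -3725 - 1*6/7 = -3725 - 6/7 = -26081/7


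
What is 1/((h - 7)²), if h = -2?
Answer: 1/81 ≈ 0.012346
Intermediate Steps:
1/((h - 7)²) = 1/((-2 - 7)²) = 1/((-9)²) = 1/81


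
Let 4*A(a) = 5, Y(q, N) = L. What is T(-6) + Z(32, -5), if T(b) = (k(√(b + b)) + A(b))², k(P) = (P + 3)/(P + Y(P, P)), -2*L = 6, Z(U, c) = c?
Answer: (-284*√3 - 241*I)/(16*(-I + 4*√3)) ≈ -4.0395 - 2.7571*I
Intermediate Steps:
L = -3 (L = -½*6 = -3)
Y(q, N) = -3
A(a) = 5/4 (A(a) = (¼)*5 = 5/4)
k(P) = (3 + P)/(-3 + P) (k(P) = (P + 3)/(P - 3) = (3 + P)/(-3 + P))
T(b) = (5/4 + (3 + √2*√b)/(-3 + √2*√b))² (T(b) = ((3 + √(b + b))/(-3 + √(b + b)) + 5/4)² = ((3 + √(2*b))/(-3 + √(2*b)) + 5/4)² = ((3 + √2*√b)/(-3 + √2*√b) + 5/4)² = (5/4 + (3 + √2*√b)/(-3 + √2*√b))²)
T(-6) + Z(32, -5) = 9*(-1 + 3*√2*√(-6))²/(16*(-3 + √2*√(-6))²) - 5 = 9*(-1 + 3*√2*(I*√6))²/(16*(-3 + √2*(I*√6))²) - 5 = 9*(-1 + 6*I*√3)²/(16*(-3 + 2*I*√3)²) - 5 = -5 + 9*(-1 + 6*I*√3)²/(16*(-3 + 2*I*√3)²)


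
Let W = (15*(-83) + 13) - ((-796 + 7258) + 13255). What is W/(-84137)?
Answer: 20949/84137 ≈ 0.24899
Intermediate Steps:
W = -20949 (W = (-1245 + 13) - (6462 + 13255) = -1232 - 1*19717 = -1232 - 19717 = -20949)
W/(-84137) = -20949/(-84137) = -20949*(-1/84137) = 20949/84137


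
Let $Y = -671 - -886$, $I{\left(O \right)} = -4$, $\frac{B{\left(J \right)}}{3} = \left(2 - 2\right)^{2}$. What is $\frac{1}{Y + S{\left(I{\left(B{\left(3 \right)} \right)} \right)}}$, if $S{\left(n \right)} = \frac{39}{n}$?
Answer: $\frac{4}{821} \approx 0.0048721$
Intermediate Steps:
$B{\left(J \right)} = 0$ ($B{\left(J \right)} = 3 \left(2 - 2\right)^{2} = 3 \cdot 0^{2} = 3 \cdot 0 = 0$)
$Y = 215$ ($Y = -671 + 886 = 215$)
$\frac{1}{Y + S{\left(I{\left(B{\left(3 \right)} \right)} \right)}} = \frac{1}{215 + \frac{39}{-4}} = \frac{1}{215 + 39 \left(- \frac{1}{4}\right)} = \frac{1}{215 - \frac{39}{4}} = \frac{1}{\frac{821}{4}} = \frac{4}{821}$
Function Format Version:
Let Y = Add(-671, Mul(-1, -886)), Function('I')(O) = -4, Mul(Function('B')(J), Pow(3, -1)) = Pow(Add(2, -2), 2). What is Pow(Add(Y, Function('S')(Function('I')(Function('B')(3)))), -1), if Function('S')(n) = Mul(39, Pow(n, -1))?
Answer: Rational(4, 821) ≈ 0.0048721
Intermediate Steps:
Function('B')(J) = 0 (Function('B')(J) = Mul(3, Pow(Add(2, -2), 2)) = Mul(3, Pow(0, 2)) = Mul(3, 0) = 0)
Y = 215 (Y = Add(-671, 886) = 215)
Pow(Add(Y, Function('S')(Function('I')(Function('B')(3)))), -1) = Pow(Add(215, Mul(39, Pow(-4, -1))), -1) = Pow(Add(215, Mul(39, Rational(-1, 4))), -1) = Pow(Add(215, Rational(-39, 4)), -1) = Pow(Rational(821, 4), -1) = Rational(4, 821)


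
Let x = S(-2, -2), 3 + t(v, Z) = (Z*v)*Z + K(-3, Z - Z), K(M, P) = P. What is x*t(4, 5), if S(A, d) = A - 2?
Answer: -388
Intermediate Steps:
t(v, Z) = -3 + v*Z² (t(v, Z) = -3 + ((Z*v)*Z + (Z - Z)) = -3 + (v*Z² + 0) = -3 + v*Z²)
S(A, d) = -2 + A
x = -4 (x = -2 - 2 = -4)
x*t(4, 5) = -4*(-3 + 4*5²) = -4*(-3 + 4*25) = -4*(-3 + 100) = -4*97 = -388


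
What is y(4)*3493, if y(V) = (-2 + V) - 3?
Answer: -3493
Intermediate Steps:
y(V) = -5 + V
y(4)*3493 = (-5 + 4)*3493 = -1*3493 = -3493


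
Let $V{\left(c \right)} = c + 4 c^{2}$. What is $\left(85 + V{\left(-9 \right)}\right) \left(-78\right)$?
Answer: $-31200$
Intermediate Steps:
$\left(85 + V{\left(-9 \right)}\right) \left(-78\right) = \left(85 - 9 \left(1 + 4 \left(-9\right)\right)\right) \left(-78\right) = \left(85 - 9 \left(1 - 36\right)\right) \left(-78\right) = \left(85 - -315\right) \left(-78\right) = \left(85 + 315\right) \left(-78\right) = 400 \left(-78\right) = -31200$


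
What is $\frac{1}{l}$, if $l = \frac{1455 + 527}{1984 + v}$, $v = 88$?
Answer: $\frac{1036}{991} \approx 1.0454$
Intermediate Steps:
$l = \frac{991}{1036}$ ($l = \frac{1455 + 527}{1984 + 88} = \frac{1982}{2072} = 1982 \cdot \frac{1}{2072} = \frac{991}{1036} \approx 0.95656$)
$\frac{1}{l} = \frac{1}{\frac{991}{1036}} = \frac{1036}{991}$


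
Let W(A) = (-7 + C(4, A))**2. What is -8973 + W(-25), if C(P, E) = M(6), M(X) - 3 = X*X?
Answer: -7949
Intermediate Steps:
M(X) = 3 + X**2 (M(X) = 3 + X*X = 3 + X**2)
C(P, E) = 39 (C(P, E) = 3 + 6**2 = 3 + 36 = 39)
W(A) = 1024 (W(A) = (-7 + 39)**2 = 32**2 = 1024)
-8973 + W(-25) = -8973 + 1024 = -7949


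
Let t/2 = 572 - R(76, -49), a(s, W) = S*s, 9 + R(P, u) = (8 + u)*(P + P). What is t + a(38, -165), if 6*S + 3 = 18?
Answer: 13721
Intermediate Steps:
S = 5/2 (S = -½ + (⅙)*18 = -½ + 3 = 5/2 ≈ 2.5000)
R(P, u) = -9 + 2*P*(8 + u) (R(P, u) = -9 + (8 + u)*(P + P) = -9 + (8 + u)*(2*P) = -9 + 2*P*(8 + u))
a(s, W) = 5*s/2
t = 13626 (t = 2*(572 - (-9 + 16*76 + 2*76*(-49))) = 2*(572 - (-9 + 1216 - 7448)) = 2*(572 - 1*(-6241)) = 2*(572 + 6241) = 2*6813 = 13626)
t + a(38, -165) = 13626 + (5/2)*38 = 13626 + 95 = 13721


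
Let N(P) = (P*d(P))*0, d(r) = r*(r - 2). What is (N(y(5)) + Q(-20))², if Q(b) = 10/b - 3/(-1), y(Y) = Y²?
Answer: 25/4 ≈ 6.2500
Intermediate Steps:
d(r) = r*(-2 + r)
N(P) = 0 (N(P) = (P*(P*(-2 + P)))*0 = (P²*(-2 + P))*0 = 0)
Q(b) = 3 + 10/b (Q(b) = 10/b - 3*(-1) = 10/b + 3 = 3 + 10/b)
(N(y(5)) + Q(-20))² = (0 + (3 + 10/(-20)))² = (0 + (3 + 10*(-1/20)))² = (0 + (3 - ½))² = (0 + 5/2)² = (5/2)² = 25/4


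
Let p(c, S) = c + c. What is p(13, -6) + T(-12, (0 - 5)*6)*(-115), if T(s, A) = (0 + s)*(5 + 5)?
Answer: 13826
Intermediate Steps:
p(c, S) = 2*c
T(s, A) = 10*s (T(s, A) = s*10 = 10*s)
p(13, -6) + T(-12, (0 - 5)*6)*(-115) = 2*13 + (10*(-12))*(-115) = 26 - 120*(-115) = 26 + 13800 = 13826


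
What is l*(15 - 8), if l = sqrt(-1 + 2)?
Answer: 7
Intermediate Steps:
l = 1 (l = sqrt(1) = 1)
l*(15 - 8) = 1*(15 - 8) = 1*7 = 7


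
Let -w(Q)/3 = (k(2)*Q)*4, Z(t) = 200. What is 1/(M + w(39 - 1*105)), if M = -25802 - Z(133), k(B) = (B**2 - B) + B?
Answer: -1/22834 ≈ -4.3794e-5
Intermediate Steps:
k(B) = B**2
w(Q) = -48*Q (w(Q) = -3*2**2*Q*4 = -3*4*Q*4 = -48*Q)
M = -26002 (M = -25802 - 1*200 = -25802 - 200 = -26002)
1/(M + w(39 - 1*105)) = 1/(-26002 - 48*(39 - 1*105)) = 1/(-26002 - 48*(39 - 105)) = 1/(-26002 - 48*(-66)) = 1/(-26002 + 3168) = 1/(-22834) = -1/22834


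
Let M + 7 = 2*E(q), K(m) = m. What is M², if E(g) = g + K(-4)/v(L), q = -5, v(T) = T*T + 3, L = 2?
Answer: 16129/49 ≈ 329.16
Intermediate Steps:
v(T) = 3 + T² (v(T) = T² + 3 = 3 + T²)
E(g) = -4/7 + g (E(g) = g - 4/(3 + 2²) = g - 4/(3 + 4) = g - 4/7 = -4/7 + g)
M = -127/7 (M = -7 + 2*(-4/7 - 5) = -7 + 2*(-39/7) = -7 - 78/7 = -127/7 ≈ -18.143)
M² = (-127/7)² = 16129/49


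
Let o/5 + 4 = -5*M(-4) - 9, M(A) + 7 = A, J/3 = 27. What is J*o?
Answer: 17010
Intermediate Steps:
J = 81 (J = 3*27 = 81)
M(A) = -7 + A
o = 210 (o = -20 + 5*(-5*(-7 - 4) - 9) = -20 + 5*(-5*(-11) - 9) = -20 + 5*(55 - 9) = -20 + 5*46 = -20 + 230 = 210)
J*o = 81*210 = 17010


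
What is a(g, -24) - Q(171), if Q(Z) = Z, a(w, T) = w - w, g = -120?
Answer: -171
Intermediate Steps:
a(w, T) = 0
a(g, -24) - Q(171) = 0 - 1*171 = 0 - 171 = -171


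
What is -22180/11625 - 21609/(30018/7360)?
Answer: -61651061308/11631975 ≈ -5300.1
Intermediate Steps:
-22180/11625 - 21609/(30018/7360) = -22180*1/11625 - 21609/(30018*(1/7360)) = -4436/2325 - 21609/15009/3680 = -4436/2325 - 21609*3680/15009 = -4436/2325 - 26507040/5003 = -61651061308/11631975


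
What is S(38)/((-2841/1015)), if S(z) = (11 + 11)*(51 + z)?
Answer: -1987370/2841 ≈ -699.53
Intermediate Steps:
S(z) = 1122 + 22*z (S(z) = 22*(51 + z) = 1122 + 22*z)
S(38)/((-2841/1015)) = (1122 + 22*38)/((-2841/1015)) = (1122 + 836)/((-2841*1/1015)) = 1958/(-2841/1015) = 1958*(-1015/2841) = -1987370/2841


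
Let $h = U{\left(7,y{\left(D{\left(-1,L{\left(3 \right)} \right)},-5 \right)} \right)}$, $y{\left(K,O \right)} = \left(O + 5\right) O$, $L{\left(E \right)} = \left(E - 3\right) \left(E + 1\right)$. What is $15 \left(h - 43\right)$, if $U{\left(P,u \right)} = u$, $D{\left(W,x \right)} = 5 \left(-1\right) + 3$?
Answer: $-645$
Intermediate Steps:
$L{\left(E \right)} = \left(1 + E\right) \left(-3 + E\right)$ ($L{\left(E \right)} = \left(-3 + E\right) \left(1 + E\right) = \left(1 + E\right) \left(-3 + E\right)$)
$D{\left(W,x \right)} = -2$ ($D{\left(W,x \right)} = -5 + 3 = -2$)
$y{\left(K,O \right)} = O \left(5 + O\right)$ ($y{\left(K,O \right)} = \left(5 + O\right) O = O \left(5 + O\right)$)
$h = 0$ ($h = - 5 \left(5 - 5\right) = \left(-5\right) 0 = 0$)
$15 \left(h - 43\right) = 15 \left(0 - 43\right) = 15 \left(-43\right) = -645$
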